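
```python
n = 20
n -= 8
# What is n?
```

Trace:
`n = 20` → n = 20
`n -= 8` → n = 12
So n = 12

Answer: 12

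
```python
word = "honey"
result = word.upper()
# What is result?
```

Trace:
`word = "honey"` → word = 'honey'
`result = word.upper()` → result = 'HONEY'
So result = 'HONEY'

Answer: 'HONEY'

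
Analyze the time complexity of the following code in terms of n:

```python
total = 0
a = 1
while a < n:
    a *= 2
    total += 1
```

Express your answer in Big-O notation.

Each loop level contributes: log n. Multiplying the contributions gives O(log n).

Answer: O(log n)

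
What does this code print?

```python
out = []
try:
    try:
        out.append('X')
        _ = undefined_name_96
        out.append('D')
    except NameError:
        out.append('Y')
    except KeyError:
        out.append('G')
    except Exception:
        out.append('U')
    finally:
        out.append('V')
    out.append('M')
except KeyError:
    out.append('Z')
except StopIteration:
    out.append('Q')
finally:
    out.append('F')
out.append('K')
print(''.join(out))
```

Execution trace: 'X' (inner try body) → 'Y' (inner except NameError) → 'V' (inner finally) → 'M' (try body, no exception) → 'F' (finally) → 'K' (after the try/except). Output: XYVMFK

Answer: XYVMFK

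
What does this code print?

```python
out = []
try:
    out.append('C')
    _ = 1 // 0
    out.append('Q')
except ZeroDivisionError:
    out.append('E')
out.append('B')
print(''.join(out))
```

Execution trace: 'C' (try body) → 'E' (except ZeroDivisionError) → 'B' (after the try/except). Output: CEB

Answer: CEB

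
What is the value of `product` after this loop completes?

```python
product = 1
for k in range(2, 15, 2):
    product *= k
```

Product of even numbers 2 to 14
`product` takes the values: 1 → 2 → 8 → 48 → 384 → 3840 → 46080 → 645120

Answer: 645120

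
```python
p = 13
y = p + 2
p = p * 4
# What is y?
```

Trace:
`p = 13` → p = 13
`y = p + 2` → y = 15
`p = p * 4` → p = 52
So y = 15

Answer: 15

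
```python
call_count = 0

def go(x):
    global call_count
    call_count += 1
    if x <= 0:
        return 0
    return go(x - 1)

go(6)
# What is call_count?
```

Linear recursion stepping by 1: 7 calls from x=6 down to ≤0.

Answer: 7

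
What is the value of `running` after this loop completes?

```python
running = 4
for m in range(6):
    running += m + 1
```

Start at 4, add 1 to 6 = 25
`running` takes the values: 4 → 5 → 7 → 10 → 14 → 19 → 25

Answer: 25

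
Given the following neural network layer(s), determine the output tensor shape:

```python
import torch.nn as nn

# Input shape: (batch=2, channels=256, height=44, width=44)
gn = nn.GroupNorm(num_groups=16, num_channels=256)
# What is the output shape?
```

Input: (2, 256, 44, 44) -> Output: (2, 256, 44, 44)

Answer: (2, 256, 44, 44)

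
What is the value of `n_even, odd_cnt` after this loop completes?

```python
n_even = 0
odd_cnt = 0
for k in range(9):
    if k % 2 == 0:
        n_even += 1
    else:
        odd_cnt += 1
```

Count evens and odds in range(9)
`n_even, odd_cnt` takes the values: (0, 0) → (1, 0) → (1, 1) → (2, 1) → (2, 2) → (3, 2) → (3, 3) → (4, 3) → (4, 4) → (5, 4)

Answer: 5, 4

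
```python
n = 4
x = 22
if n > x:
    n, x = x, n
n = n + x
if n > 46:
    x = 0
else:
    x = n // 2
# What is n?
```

Trace:
`n = 4` → n = 4
`x = 22` → x = 22
`if n > x: ...` → n > x is False → no variable changes
`n = n + x` → n = 26
`if n > 46: ...` → n > 46 is False, take else branch → x = 13
So n = 26

Answer: 26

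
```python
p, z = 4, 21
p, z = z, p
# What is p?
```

Trace:
`p, z = 4, 21` → p = 4; z = 21
`p, z = z, p` → p = 21; z = 4
So p = 21

Answer: 21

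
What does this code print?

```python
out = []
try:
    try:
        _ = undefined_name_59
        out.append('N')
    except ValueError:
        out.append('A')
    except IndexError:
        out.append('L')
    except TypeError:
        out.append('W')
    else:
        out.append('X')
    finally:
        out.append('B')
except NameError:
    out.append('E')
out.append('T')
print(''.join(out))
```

Execution trace: 'B' (finally) → 'E' (outer except NameError) → 'T' (after the try/except). Output: BET

Answer: BET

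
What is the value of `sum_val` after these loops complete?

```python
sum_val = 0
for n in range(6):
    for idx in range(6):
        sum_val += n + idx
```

Sum of all n+idx for n,idx in 6x6
`sum_val` takes the values: 0 → 1 → 3 → 6 → 10 → 15 → 16 → 18 → 21 → 25 → 30 → 36 → 38 → 41 → 45 → 50 → 56 → 63 → 66 → 70 → 75 → 81 → 88 → 96 → 100 → 105 → 111 → 118 → 126 → 135 → 140 → 146 → 153 → 161 → 170 → 180

Answer: 180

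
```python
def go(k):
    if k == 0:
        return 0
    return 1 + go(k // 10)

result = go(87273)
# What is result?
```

Count of digits of 87273: 5

Answer: 5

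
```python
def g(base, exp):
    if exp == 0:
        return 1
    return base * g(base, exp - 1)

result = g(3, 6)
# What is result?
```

g(3, 6) = 3 * 3 * 3 * 3 * 3 * 3 = 729

Answer: 729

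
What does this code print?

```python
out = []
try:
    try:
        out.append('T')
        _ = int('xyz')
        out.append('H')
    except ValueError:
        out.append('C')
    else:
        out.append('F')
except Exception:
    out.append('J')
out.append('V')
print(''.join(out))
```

Execution trace: 'T' (inner try body) → 'C' (inner except ValueError) → 'V' (after the try/except). Output: TCV

Answer: TCV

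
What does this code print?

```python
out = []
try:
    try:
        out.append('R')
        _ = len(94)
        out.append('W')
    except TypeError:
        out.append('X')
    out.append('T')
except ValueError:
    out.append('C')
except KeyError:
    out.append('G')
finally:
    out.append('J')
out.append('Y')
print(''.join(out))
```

Execution trace: 'R' (inner try body) → 'X' (inner except TypeError) → 'T' (try body, no exception) → 'J' (finally) → 'Y' (after the try/except). Output: RXTJY

Answer: RXTJY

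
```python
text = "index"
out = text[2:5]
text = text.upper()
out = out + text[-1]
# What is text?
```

Trace:
`text = "index"` → text = 'index'
`out = text[2:5]` → out = 'dex'
`text = text.upper()` → text = 'INDEX'
`out = out + text[-1]` → out = 'dexX'
So text = 'INDEX'

Answer: 'INDEX'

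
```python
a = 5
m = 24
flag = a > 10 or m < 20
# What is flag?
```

Trace:
`a = 5` → a = 5
`m = 24` → m = 24
`flag = a > 10 or m < 20` → flag = False
So flag = False

Answer: False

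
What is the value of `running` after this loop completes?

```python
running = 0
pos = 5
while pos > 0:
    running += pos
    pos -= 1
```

Sum 5 down to 1
`running` takes the values: 0 → 5 → 9 → 12 → 14 → 15

Answer: 15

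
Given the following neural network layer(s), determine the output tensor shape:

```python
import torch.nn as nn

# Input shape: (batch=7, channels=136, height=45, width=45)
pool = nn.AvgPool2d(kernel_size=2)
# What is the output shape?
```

Input: (7, 136, 45, 45) -> Output: (7, 136, 22, 22)

Answer: (7, 136, 22, 22)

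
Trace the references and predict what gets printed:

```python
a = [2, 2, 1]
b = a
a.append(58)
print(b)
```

Key concept: basic list aliasing.
Step by step:
`a = [2, 2, 1]` → a = [2, 2, 1]
`b = a` → b = [2, 2, 1] (same object as a)
`a.append(58)` → a = [2, 2, 1, 58] (same object as b); b = [2, 2, 1, 58] (same object as a)
`print(b)` → prints [2, 2, 1, 58]

Answer: [2, 2, 1, 58]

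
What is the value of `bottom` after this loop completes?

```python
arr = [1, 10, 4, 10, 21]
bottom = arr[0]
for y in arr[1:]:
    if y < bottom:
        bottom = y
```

Minimum of [1, 10, 4, 10, 21]
`bottom` takes the values: 1

Answer: 1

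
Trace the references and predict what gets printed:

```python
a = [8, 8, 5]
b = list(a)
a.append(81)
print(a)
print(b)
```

Key concept: list() constructor creates copy.
Step by step:
`a = [8, 8, 5]` → a = [8, 8, 5]
`b = list(a)` → b = [8, 8, 5]
`a.append(81)` → a = [8, 8, 5, 81]
`print(a)` → prints [8, 8, 5, 81]
`print(b)` → prints [8, 8, 5]

Answer:
[8, 8, 5, 81]
[8, 8, 5]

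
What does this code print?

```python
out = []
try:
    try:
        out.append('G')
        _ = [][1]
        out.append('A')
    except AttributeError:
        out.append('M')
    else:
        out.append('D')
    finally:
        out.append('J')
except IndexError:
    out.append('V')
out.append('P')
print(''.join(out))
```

Execution trace: 'G' (inner try body) → 'J' (inner finally) → 'V' (outer except IndexError) → 'P' (after the try/except). Output: GJVP

Answer: GJVP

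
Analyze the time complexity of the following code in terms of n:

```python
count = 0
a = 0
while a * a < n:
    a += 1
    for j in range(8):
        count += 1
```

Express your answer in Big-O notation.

Each loop level contributes: √n × 1. Multiplying the contributions gives O(√n).

Answer: O(√n)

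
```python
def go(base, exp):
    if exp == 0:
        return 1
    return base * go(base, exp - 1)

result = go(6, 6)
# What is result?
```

go(6, 6) = 6 * 6 * 6 * 6 * 6 * 6 = 46656

Answer: 46656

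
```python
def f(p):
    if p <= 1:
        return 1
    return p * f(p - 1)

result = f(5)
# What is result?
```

f(5) = 5 * 4 * 3 * 2 * 1 = 120

Answer: 120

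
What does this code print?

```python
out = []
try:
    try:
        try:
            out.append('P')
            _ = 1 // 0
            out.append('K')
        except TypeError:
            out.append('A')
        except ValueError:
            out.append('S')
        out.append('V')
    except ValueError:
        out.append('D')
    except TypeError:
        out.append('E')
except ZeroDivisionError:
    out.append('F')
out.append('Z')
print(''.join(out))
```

Execution trace: 'P' (inner try body) → 'F' (outer except ZeroDivisionError) → 'Z' (after the try/except). Output: PFZ

Answer: PFZ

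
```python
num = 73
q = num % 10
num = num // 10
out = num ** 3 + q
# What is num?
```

Trace:
`num = 73` → num = 73
`q = num % 10` → q = 3
`num = num // 10` → num = 7
`out = num ** 3 + q` → out = 346
So num = 7

Answer: 7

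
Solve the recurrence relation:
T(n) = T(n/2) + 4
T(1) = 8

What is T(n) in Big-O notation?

Each step divides n by 2 and adds 4. After log_2(n) steps we reach T(1)=8. So T(n) = 4·log_2(n) + 8 = O(log n).

Answer: O(log n)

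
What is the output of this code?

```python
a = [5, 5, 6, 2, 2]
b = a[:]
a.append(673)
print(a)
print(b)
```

Key concept: slice [:] creates copy.
Step by step:
`a = [5, 5, 6, 2, 2]` → a = [5, 5, 6, 2, 2]
`b = a[:]` → b = [5, 5, 6, 2, 2]
`a.append(673)` → a = [5, 5, 6, 2, 2, 673]
`print(a)` → prints [5, 5, 6, 2, 2, 673]
`print(b)` → prints [5, 5, 6, 2, 2]

Answer:
[5, 5, 6, 2, 2, 673]
[5, 5, 6, 2, 2]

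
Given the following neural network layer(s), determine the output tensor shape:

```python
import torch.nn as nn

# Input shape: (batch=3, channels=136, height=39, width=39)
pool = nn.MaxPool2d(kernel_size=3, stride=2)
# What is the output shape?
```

Input: (3, 136, 39, 39) -> Output: (3, 136, 19, 19)

Answer: (3, 136, 19, 19)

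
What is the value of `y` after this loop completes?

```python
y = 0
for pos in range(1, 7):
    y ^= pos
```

XOR of 1 to 6
`y` takes the values: 0 → 1 → 3 → 0 → 4 → 1 → 7

Answer: 7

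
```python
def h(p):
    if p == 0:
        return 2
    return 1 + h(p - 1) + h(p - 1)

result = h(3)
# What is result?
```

h(p) = 1 + 2·h(p-1), h(0)=2. Closed form: (2+1)·2^3 - 1 = 23.

Answer: 23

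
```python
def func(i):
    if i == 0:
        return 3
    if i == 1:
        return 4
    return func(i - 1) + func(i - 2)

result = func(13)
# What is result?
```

Build up from base cases: func(0)=3, func(1)=4, func(2)=7, func(3)=11, func(4)=18, func(5)=29, func(6)=47, ..., func(13)=1364

Answer: 1364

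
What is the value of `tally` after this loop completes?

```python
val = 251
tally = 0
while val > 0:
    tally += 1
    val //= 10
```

Count digits by repeated division by 10
`tally` takes the values: 0 → 1 → 2 → 3

Answer: 3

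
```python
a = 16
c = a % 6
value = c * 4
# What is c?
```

Trace:
`a = 16` → a = 16
`c = a % 6` → c = 4
`value = c * 4` → value = 16
So c = 4

Answer: 4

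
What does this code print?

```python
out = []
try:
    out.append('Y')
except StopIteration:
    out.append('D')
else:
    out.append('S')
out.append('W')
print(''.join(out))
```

Execution trace: 'Y' (try body, no exception) → 'S' (else) → 'W' (after the try/except). Output: YSW

Answer: YSW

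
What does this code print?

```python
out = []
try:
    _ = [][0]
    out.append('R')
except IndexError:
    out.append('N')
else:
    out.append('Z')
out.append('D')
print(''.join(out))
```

Execution trace: 'N' (except IndexError) → 'D' (after the try/except). Output: ND

Answer: ND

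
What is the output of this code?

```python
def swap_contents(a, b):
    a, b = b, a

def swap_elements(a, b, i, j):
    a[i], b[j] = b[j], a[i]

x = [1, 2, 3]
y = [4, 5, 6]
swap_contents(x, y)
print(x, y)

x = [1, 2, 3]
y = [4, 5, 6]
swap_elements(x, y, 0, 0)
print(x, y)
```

Key concept: parameter rebinding vs mutation.
Step by step:
`x = [1, 2, 3]` → x = [1, 2, 3]
`y = [4, 5, 6]` → y = [4, 5, 6]
`swap_contents(x, y)` → no visible change to tracked variables
`print(x, y)` → prints [1, 2, 3] [4, 5, 6]
`x = [1, 2, 3]` → x = [1, 2, 3]
`y = [4, 5, 6]` → y = [4, 5, 6]
`swap_elements(x, y, 0, 0)` → x = [4, 2, 3]; y = [1, 5, 6]
`print(x, y)` → prints [4, 2, 3] [1, 5, 6]

Answer:
[1, 2, 3] [4, 5, 6]
[4, 2, 3] [1, 5, 6]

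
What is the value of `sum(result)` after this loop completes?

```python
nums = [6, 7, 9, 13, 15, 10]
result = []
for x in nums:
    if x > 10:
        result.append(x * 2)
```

Sum of doubled values > 10
`result` takes the values: [] → [26] → [26, 30]
So `sum(result)` = 56

Answer: 56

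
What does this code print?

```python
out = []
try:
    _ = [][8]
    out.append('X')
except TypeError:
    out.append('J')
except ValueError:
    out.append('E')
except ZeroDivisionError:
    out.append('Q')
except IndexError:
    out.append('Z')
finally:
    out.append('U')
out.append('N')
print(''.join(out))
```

Execution trace: 'Z' (except IndexError) → 'U' (finally) → 'N' (after the try/except). Output: ZUN

Answer: ZUN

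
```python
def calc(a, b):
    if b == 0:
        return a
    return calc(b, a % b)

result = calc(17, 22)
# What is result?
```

calc(17, 22) -> calc(22, 17) -> calc(17, 5) -> calc(5, 2) -> calc(2, 1) -> calc(1, 0) -> 1

Answer: 1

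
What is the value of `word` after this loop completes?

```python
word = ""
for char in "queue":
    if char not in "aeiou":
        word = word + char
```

Remove vowels from 'queue'
`word` takes the values: "" → "q"

Answer: "q"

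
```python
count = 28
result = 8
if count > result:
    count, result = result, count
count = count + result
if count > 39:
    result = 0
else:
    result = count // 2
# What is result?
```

Trace:
`count = 28` → count = 28
`result = 8` → result = 8
`if count > result: ...` → count > result is True → count = 8; result = 28
`count = count + result` → count = 36
`if count > 39: ...` → count > 39 is False, take else branch → result = 18
So result = 18

Answer: 18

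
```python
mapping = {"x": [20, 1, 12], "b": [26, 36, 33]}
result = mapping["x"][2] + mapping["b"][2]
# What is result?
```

Trace:
`mapping = {"x": [20, 1, 12], "b": [26, 36, 33]}` → mapping = {'x': [20, 1, 12], 'b': [26, 36, 33]}
`result = mapping["x"][2] + mapping["b"][2]` → result = 45
So result = 45

Answer: 45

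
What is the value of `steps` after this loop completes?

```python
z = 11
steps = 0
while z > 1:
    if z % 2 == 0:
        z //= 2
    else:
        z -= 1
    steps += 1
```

Steps to reduce 11 to 1
`steps` takes the values: 0 → 1 → 2 → 3 → 4 → 5

Answer: 5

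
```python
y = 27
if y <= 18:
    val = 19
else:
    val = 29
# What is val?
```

Trace:
`y = 27` → y = 27
`if y <= 18: ...` → y <= 18 is False, take else branch → val = 29
So val = 29

Answer: 29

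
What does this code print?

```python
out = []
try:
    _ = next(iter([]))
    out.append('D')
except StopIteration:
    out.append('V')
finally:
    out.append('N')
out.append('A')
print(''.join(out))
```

Execution trace: 'V' (except StopIteration) → 'N' (finally) → 'A' (after the try/except). Output: VNA

Answer: VNA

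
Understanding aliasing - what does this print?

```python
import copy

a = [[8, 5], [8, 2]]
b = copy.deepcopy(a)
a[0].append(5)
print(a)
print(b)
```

Key concept: deep copy is fully independent.
Step by step:
`a = [[8, 5], [8, 2]]` → a = [[8, 5], [8, 2]]
`b = copy.deepcopy(a)` → b = [[8, 5], [8, 2]]
`a[0].append(5)` → a = [[8, 5, 5], [8, 2]]
`print(a)` → prints [[8, 5, 5], [8, 2]]
`print(b)` → prints [[8, 5], [8, 2]]

Answer:
[[8, 5, 5], [8, 2]]
[[8, 5], [8, 2]]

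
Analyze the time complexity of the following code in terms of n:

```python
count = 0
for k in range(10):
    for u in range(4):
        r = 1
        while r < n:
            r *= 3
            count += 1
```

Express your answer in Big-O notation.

Each loop level contributes: 1 × 1 × log n. Multiplying the contributions gives O(log n).

Answer: O(log n)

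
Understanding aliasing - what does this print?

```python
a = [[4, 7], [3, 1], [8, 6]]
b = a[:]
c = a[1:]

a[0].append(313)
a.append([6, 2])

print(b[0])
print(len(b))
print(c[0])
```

Key concept: slice with nested mutation.
Step by step:
`a = [[4, 7], [3, 1], [8, 6]]` → a = [[4, 7], [3, 1], [8, 6]]
`b = a[:]` → b = [[4, 7], [3, 1], [8, 6]]
`c = a[1:]` → c = [[3, 1], [8, 6]]
`a[0].append(313)` → a = [[4, 7, 313], [3, 1], [8, 6]]; b = [[4, 7, 313], [3, 1], [8, 6]]
`a.append([6, 2])` → a = [[4, 7, 313], [3, 1], [8, 6], [6, 2]]
`print(b[0])` → prints [4, 7, 313]
`print(len(b))` → prints 3
`print(c[0])` → prints [3, 1]

Answer:
[4, 7, 313]
3
[3, 1]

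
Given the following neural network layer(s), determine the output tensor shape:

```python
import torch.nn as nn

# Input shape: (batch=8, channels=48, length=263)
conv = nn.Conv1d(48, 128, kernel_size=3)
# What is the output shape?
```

Input: (8, 48, 263) -> Output: (8, 128, 261)

Answer: (8, 128, 261)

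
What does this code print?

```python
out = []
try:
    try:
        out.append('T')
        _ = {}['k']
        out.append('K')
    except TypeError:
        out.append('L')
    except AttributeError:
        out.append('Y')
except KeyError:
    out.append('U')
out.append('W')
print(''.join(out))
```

Execution trace: 'T' (inner try body) → 'U' (outer except KeyError) → 'W' (after the try/except). Output: TUW

Answer: TUW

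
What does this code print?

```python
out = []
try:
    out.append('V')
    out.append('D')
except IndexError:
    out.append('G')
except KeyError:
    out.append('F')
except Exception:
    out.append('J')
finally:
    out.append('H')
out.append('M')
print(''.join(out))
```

Execution trace: 'V' (try body) → 'D' (try body, no exception) → 'H' (finally) → 'M' (after the try/except). Output: VDHM

Answer: VDHM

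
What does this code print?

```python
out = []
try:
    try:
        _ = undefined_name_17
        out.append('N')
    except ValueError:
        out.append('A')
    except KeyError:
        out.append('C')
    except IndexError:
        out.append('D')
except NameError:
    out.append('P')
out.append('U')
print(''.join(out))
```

Execution trace: 'P' (outer except NameError) → 'U' (after the try/except). Output: PU

Answer: PU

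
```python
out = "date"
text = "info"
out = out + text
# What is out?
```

Trace:
`out = "date"` → out = 'date'
`text = "info"` → text = 'info'
`out = out + text` → out = 'dateinfo'
So out = 'dateinfo'

Answer: 'dateinfo'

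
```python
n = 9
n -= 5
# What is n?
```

Trace:
`n = 9` → n = 9
`n -= 5` → n = 4
So n = 4

Answer: 4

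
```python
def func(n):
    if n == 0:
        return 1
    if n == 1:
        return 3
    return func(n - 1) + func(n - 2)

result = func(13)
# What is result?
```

Build up from base cases: func(0)=1, func(1)=3, func(2)=4, func(3)=7, func(4)=11, func(5)=18, func(6)=29, ..., func(13)=843

Answer: 843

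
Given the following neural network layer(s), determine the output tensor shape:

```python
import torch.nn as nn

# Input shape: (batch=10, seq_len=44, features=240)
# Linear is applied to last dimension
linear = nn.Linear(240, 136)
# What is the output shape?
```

Input: (10, 44, 240) -> Output: (10, 44, 136)

Answer: (10, 44, 136)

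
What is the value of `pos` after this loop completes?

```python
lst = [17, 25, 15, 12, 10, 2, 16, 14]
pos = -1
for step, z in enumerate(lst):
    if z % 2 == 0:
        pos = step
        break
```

First even number index in [17, 25, 15, 12, 10, 2, 16, 14]
`pos` takes the values: -1 → 3

Answer: 3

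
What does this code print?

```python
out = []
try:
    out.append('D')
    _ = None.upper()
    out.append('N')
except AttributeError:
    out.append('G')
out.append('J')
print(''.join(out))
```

Execution trace: 'D' (try body) → 'G' (except AttributeError) → 'J' (after the try/except). Output: DGJ

Answer: DGJ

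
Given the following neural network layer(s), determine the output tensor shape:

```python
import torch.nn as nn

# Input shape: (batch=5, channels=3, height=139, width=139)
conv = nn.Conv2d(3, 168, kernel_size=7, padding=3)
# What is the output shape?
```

Input: (5, 3, 139, 139) -> Output: (5, 168, 139, 139)

Answer: (5, 168, 139, 139)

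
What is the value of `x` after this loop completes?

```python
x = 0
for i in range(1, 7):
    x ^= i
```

XOR of 1 to 6
`x` takes the values: 0 → 1 → 3 → 0 → 4 → 1 → 7

Answer: 7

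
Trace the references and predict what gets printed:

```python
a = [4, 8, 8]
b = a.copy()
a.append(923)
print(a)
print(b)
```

Key concept: list.copy() creates independent copy.
Step by step:
`a = [4, 8, 8]` → a = [4, 8, 8]
`b = a.copy()` → b = [4, 8, 8]
`a.append(923)` → a = [4, 8, 8, 923]
`print(a)` → prints [4, 8, 8, 923]
`print(b)` → prints [4, 8, 8]

Answer:
[4, 8, 8, 923]
[4, 8, 8]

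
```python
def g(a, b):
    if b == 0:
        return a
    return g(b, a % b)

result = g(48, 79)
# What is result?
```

g(48, 79) -> g(79, 48) -> g(48, 31) -> g(31, 17) -> g(17, 14) -> g(14, 3) -> g(3, 2) -> g(2, 1) -> g(1, 0) -> 1

Answer: 1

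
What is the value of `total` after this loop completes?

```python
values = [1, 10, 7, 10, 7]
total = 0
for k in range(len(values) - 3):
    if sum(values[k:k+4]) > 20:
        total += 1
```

Count windows with sum > 20
`total` takes the values: 0 → 1 → 2

Answer: 2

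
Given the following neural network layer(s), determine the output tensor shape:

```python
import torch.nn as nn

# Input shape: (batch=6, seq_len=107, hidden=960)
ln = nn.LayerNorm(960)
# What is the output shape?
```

Input: (6, 107, 960) -> Output: (6, 107, 960)

Answer: (6, 107, 960)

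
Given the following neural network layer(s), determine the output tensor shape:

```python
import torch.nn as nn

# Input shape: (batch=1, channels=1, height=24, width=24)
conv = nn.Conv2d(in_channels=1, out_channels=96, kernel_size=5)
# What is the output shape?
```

Input: (1, 1, 24, 24) -> Output: (1, 96, 20, 20)

Answer: (1, 96, 20, 20)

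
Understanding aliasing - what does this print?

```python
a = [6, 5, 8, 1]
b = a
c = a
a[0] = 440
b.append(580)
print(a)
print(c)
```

Key concept: multiple aliases.
Step by step:
`a = [6, 5, 8, 1]` → a = [6, 5, 8, 1]
`b = a` → b = [6, 5, 8, 1] (same object as a)
`c = a` → c = [6, 5, 8, 1] (same object as a, b)
`a[0] = 440` → a = [440, 5, 8, 1] (same object as b, c); b = [440, 5, 8, 1] (same object as a, c); c = [440, 5, 8, 1] (same object as a, b)
`b.append(580)` → a = [440, 5, 8, 1, 580] (same object as b, c); b = [440, 5, 8, 1, 580] (same object as a, c); c = [440, 5, 8, 1, 580] (same object as a, b)
`print(a)` → prints [440, 5, 8, 1, 580]
`print(c)` → prints [440, 5, 8, 1, 580]

Answer:
[440, 5, 8, 1, 580]
[440, 5, 8, 1, 580]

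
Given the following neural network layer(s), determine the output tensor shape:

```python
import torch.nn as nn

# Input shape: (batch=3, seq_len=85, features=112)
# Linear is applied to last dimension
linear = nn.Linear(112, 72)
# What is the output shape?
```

Input: (3, 85, 112) -> Output: (3, 85, 72)

Answer: (3, 85, 72)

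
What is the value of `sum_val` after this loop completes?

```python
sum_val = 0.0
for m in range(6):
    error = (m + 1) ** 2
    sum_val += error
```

Sum of squared losses 1² + 2² + ... + 6²
`sum_val` takes the values: 0.0 → 1.0 → 5.0 → 14.0 → 30.0 → 55.0 → 91.0

Answer: 91.0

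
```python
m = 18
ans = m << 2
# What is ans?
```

Trace:
`m = 18` → m = 18
`ans = m << 2` → ans = 72
So ans = 72

Answer: 72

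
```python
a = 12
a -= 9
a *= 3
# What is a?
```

Trace:
`a = 12` → a = 12
`a -= 9` → a = 3
`a *= 3` → a = 9
So a = 9

Answer: 9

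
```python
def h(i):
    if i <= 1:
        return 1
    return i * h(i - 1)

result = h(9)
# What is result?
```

h(9) = 9 * 8 * 7 * 6 * 5 * 4 * 3 * 2 * 1 = 362880

Answer: 362880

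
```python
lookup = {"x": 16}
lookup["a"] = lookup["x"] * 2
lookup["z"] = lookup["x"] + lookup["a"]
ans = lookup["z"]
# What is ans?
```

Trace:
`lookup = {"x": 16}` → lookup = {'x': 16}
`lookup["a"] = lookup["x"] * 2` → lookup = {'x': 16, 'a': 32}
`lookup["z"] = lookup["x"] + lookup["a"]` → lookup = {'x': 16, 'a': 32, 'z': 48}
`ans = lookup["z"]` → ans = 48
So ans = 48

Answer: 48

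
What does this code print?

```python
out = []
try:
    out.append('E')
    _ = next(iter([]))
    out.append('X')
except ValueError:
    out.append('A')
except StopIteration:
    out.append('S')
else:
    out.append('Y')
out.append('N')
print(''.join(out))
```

Execution trace: 'E' (try body) → 'S' (except StopIteration) → 'N' (after the try/except). Output: ESN

Answer: ESN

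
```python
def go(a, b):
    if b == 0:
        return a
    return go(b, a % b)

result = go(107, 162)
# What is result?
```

go(107, 162) -> go(162, 107) -> go(107, 55) -> go(55, 52) -> go(52, 3) -> go(3, 1) -> go(1, 0) -> 1

Answer: 1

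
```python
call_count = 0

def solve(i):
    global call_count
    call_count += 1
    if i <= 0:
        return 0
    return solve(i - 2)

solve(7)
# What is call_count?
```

Linear recursion stepping by 2: 5 calls from i=7 down to ≤0.

Answer: 5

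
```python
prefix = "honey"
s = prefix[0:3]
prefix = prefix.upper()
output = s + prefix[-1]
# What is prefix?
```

Trace:
`prefix = "honey"` → prefix = 'honey'
`s = prefix[0:3]` → s = 'hon'
`prefix = prefix.upper()` → prefix = 'HONEY'
`output = s + prefix[-1]` → output = 'honY'
So prefix = 'HONEY'

Answer: 'HONEY'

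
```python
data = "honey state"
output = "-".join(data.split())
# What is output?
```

Trace:
`data = "honey state"` → data = 'honey state'
`output = "-".join(data.split())` → output = 'honey-state'
So output = 'honey-state'

Answer: 'honey-state'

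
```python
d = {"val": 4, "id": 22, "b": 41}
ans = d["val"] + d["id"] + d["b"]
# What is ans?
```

Trace:
`d = {"val": 4, "id": 22, "b": 41}` → d = {'val': 4, 'id': 22, 'b': 41}
`ans = d["val"] + d["id"] + d["b"]` → ans = 67
So ans = 67

Answer: 67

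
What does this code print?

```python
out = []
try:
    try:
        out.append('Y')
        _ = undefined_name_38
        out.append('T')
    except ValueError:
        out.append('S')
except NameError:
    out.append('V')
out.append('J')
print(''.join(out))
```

Execution trace: 'Y' (try body) → 'V' (outer except NameError) → 'J' (after the try/except). Output: YVJ

Answer: YVJ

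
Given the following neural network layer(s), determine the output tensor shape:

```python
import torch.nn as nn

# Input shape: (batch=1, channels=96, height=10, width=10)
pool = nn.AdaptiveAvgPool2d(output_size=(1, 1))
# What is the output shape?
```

Input: (1, 96, 10, 10) -> Output: (1, 96, 1, 1)

Answer: (1, 96, 1, 1)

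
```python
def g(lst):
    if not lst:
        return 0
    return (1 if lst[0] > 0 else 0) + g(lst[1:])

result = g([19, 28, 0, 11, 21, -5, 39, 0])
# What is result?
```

Count of positive elements in [19, 28, 0, 11, 21, -5, 39, 0] = 5

Answer: 5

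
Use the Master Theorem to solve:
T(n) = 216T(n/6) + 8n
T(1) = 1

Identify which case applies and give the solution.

a=216, b=6, f(n)=8n. log_6(216) = 3. Since c=1 < 3, Case 1 applies: T(n) = Θ(n^log_b(a)) = O(n^3).

Answer: O(n^3) - Case 1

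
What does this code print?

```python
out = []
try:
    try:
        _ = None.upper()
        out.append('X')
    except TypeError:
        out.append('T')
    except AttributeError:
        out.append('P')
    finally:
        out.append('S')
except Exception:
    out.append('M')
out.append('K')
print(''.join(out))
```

Execution trace: 'P' (inner except AttributeError) → 'S' (inner finally) → 'K' (after the try/except). Output: PSK

Answer: PSK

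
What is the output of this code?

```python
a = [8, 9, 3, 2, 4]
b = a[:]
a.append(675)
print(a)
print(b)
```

Key concept: slice [:] creates copy.
Step by step:
`a = [8, 9, 3, 2, 4]` → a = [8, 9, 3, 2, 4]
`b = a[:]` → b = [8, 9, 3, 2, 4]
`a.append(675)` → a = [8, 9, 3, 2, 4, 675]
`print(a)` → prints [8, 9, 3, 2, 4, 675]
`print(b)` → prints [8, 9, 3, 2, 4]

Answer:
[8, 9, 3, 2, 4, 675]
[8, 9, 3, 2, 4]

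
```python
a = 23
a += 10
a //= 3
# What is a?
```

Trace:
`a = 23` → a = 23
`a += 10` → a = 33
`a //= 3` → a = 11
So a = 11

Answer: 11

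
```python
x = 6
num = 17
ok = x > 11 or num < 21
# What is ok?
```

Trace:
`x = 6` → x = 6
`num = 17` → num = 17
`ok = x > 11 or num < 21` → ok = True
So ok = True

Answer: True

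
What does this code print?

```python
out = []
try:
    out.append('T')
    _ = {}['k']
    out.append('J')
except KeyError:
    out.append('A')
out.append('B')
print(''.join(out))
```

Execution trace: 'T' (try body) → 'A' (except KeyError) → 'B' (after the try/except). Output: TAB

Answer: TAB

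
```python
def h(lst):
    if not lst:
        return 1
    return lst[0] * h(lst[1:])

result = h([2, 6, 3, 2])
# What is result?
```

Product over [2, 6, 3, 2] = 2 * 6 * 3 * 2 = 72

Answer: 72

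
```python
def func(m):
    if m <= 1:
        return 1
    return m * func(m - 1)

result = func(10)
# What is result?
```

func(10) = 10 * 9 * 8 * 7 * 6 * 5 * 4 * 3 * 2 * 1 = 3628800

Answer: 3628800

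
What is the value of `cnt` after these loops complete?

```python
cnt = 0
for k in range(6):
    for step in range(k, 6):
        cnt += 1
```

Upper triangle: 6 + 5 + ... + 1
`cnt` takes the values: 0 → 1 → 2 → 3 → 4 → 5 → 6 → 7 → 8 → 9 → 10 → 11 → 12 → 13 → 14 → 15 → 16 → 17 → 18 → 19 → 20 → 21

Answer: 21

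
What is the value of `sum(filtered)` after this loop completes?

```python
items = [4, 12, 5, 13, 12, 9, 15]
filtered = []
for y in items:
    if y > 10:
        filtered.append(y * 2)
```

Sum of doubled values > 10
`filtered` takes the values: [] → [24] → [24, 26] → [24, 26, 24] → [24, 26, 24, 30]
So `sum(filtered)` = 104

Answer: 104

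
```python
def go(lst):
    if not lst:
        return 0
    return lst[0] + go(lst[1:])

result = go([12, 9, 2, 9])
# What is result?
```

12 + 9 + 2 + 9 + 0 = 32

Answer: 32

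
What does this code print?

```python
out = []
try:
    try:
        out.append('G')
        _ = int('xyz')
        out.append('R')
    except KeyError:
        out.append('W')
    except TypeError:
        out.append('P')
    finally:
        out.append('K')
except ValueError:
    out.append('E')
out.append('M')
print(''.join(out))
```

Execution trace: 'G' (try body) → 'K' (finally) → 'E' (outer except ValueError) → 'M' (after the try/except). Output: GKEM

Answer: GKEM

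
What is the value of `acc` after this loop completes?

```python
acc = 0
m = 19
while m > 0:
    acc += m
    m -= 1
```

Sum 19 down to 1
`acc` takes the values: 0 → 19 → 37 → 54 → 70 → 85 → 99 → 112 → 124 → 135 → 145 → 154 → 162 → 169 → 175 → 180 → 184 → 187 → 189 → 190

Answer: 190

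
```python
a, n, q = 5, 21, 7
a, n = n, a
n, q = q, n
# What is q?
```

Trace:
`a, n, q = 5, 21, 7` → a = 5; n = 21; q = 7
`a, n = n, a` → a = 21; n = 5
`n, q = q, n` → n = 7; q = 5
So q = 5

Answer: 5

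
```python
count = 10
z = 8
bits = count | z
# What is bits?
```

Trace:
`count = 10` → count = 10
`z = 8` → z = 8
`bits = count | z` → bits = 10
So bits = 10

Answer: 10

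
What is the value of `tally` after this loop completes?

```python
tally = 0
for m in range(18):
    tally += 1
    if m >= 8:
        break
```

Loop breaks when m reaches 8, tally is 9
`tally` takes the values: 0 → 1 → 2 → 3 → 4 → 5 → 6 → 7 → 8 → 9

Answer: 9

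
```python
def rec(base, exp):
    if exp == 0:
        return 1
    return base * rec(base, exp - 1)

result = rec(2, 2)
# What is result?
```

rec(2, 2) = 2 * 2 = 4

Answer: 4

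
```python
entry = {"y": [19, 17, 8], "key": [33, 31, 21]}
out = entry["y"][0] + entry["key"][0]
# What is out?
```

Trace:
`entry = {"y": [19, 17, 8], "key": [33, 31, 21]}` → entry = {'y': [19, 17, 8], 'key': [33, 31, 21]}
`out = entry["y"][0] + entry["key"][0]` → out = 52
So out = 52

Answer: 52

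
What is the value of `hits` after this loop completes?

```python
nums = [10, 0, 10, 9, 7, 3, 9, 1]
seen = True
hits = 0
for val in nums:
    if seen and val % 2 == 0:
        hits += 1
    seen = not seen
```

Count even values at even positions
`hits` takes the values: 0 → 1 → 2

Answer: 2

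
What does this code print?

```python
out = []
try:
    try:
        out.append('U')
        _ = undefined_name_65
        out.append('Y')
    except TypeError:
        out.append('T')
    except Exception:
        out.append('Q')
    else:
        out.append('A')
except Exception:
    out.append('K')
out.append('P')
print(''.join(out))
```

Execution trace: 'U' (inner try body) → 'Q' (inner except Exception) → 'P' (after the try/except). Output: UQP

Answer: UQP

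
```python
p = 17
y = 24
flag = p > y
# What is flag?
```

Trace:
`p = 17` → p = 17
`y = 24` → y = 24
`flag = p > y` → flag = False
So flag = False

Answer: False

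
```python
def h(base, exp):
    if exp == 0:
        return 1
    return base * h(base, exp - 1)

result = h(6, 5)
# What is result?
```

h(6, 5) = 6 * 6 * 6 * 6 * 6 = 7776

Answer: 7776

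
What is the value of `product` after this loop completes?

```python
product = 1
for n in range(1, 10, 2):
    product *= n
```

Product of 1, 3, 5, ... up to 9
`product` takes the values: 1 → 3 → 15 → 105 → 945

Answer: 945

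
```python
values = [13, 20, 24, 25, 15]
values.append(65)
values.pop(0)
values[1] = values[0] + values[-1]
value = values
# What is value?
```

Trace:
`values = [13, 20, 24, 25, 15]` → values = [13, 20, 24, 25, 15]
`values.append(65)` → values = [13, 20, 24, 25, 15, 65]
`values.pop(0)` → values = [20, 24, 25, 15, 65]
`values[1] = values[0] + values[-1]` → values = [20, 85, 25, 15, 65]
`value = values` → value = [20, 85, 25, 15, 65]
So value = [20, 85, 25, 15, 65]

Answer: [20, 85, 25, 15, 65]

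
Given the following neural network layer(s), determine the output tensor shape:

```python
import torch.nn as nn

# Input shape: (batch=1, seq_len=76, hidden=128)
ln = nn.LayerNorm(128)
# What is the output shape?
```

Input: (1, 76, 128) -> Output: (1, 76, 128)

Answer: (1, 76, 128)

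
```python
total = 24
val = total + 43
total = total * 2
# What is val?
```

Trace:
`total = 24` → total = 24
`val = total + 43` → val = 67
`total = total * 2` → total = 48
So val = 67

Answer: 67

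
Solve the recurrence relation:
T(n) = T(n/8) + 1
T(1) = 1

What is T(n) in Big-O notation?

Each step divides n by 8 and adds 1. After log_8(n) steps we reach T(1)=1. So T(n) = 1·log_8(n) + 1 = O(log n).

Answer: O(log n)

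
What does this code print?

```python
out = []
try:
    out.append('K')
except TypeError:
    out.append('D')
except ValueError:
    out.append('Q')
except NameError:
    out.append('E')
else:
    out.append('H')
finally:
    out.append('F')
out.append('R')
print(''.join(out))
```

Execution trace: 'K' (try body, no exception) → 'H' (else) → 'F' (finally) → 'R' (after the try/except). Output: KHFR

Answer: KHFR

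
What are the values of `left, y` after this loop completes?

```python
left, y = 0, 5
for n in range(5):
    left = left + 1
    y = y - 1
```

left goes 0→5, y goes 5→0
`left, y` takes the values: (0, 5) → (1, 5) → (1, 4) → (2, 4) → (2, 3) → (3, 3) → (3, 2) → (4, 2) → (4, 1) → (5, 1) → (5, 0)

Answer: 5, 0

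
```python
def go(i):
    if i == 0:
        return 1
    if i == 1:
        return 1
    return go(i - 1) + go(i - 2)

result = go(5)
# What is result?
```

Build up from base cases: go(0)=1, go(1)=1, go(2)=2, go(3)=3, go(4)=5, go(5)=8

Answer: 8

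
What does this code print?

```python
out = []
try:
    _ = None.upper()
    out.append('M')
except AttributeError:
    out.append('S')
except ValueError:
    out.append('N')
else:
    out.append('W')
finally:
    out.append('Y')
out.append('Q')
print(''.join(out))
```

Execution trace: 'S' (except AttributeError) → 'Y' (finally) → 'Q' (after the try/except). Output: SYQ

Answer: SYQ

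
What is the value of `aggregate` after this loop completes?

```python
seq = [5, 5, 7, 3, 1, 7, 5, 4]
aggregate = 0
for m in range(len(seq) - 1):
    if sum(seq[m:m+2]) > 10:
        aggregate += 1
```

Count windows with sum > 10
`aggregate` takes the values: 0 → 1 → 2

Answer: 2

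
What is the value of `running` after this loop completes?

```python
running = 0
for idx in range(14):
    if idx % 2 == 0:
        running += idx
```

Sum of even numbers 0 to 13
`running` takes the values: 0 → 2 → 6 → 12 → 20 → 30 → 42

Answer: 42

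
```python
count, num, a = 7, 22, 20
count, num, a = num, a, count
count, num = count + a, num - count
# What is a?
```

Trace:
`count, num, a = 7, 22, 20` → count = 7; num = 22; a = 20
`count, num, a = num, a, count` → count = 22; num = 20; a = 7
`count, num = count + a, num - count` → count = 29; num = -2
So a = 7

Answer: 7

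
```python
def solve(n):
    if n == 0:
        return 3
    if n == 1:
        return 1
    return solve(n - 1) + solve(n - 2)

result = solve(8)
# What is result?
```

Build up from base cases: solve(0)=3, solve(1)=1, solve(2)=4, solve(3)=5, solve(4)=9, solve(5)=14, solve(6)=23, ..., solve(8)=60

Answer: 60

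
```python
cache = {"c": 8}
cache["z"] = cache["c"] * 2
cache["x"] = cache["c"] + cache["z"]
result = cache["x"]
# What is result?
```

Trace:
`cache = {"c": 8}` → cache = {'c': 8}
`cache["z"] = cache["c"] * 2` → cache = {'c': 8, 'z': 16}
`cache["x"] = cache["c"] + cache["z"]` → cache = {'c': 8, 'z': 16, 'x': 24}
`result = cache["x"]` → result = 24
So result = 24

Answer: 24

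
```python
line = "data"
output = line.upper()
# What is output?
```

Trace:
`line = "data"` → line = 'data'
`output = line.upper()` → output = 'DATA'
So output = 'DATA'

Answer: 'DATA'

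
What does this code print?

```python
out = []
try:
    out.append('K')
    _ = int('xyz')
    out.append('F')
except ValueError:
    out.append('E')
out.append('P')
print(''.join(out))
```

Execution trace: 'K' (try body) → 'E' (except ValueError) → 'P' (after the try/except). Output: KEP

Answer: KEP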